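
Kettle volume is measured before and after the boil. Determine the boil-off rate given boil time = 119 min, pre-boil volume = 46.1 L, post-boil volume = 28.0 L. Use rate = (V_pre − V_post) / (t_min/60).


rate = (46.1 − 28.0) / (119/60)

9.1261 L/hr


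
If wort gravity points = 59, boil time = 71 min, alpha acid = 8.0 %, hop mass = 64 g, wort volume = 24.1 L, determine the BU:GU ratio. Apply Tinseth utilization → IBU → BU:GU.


U = 1.65·0.000125^(GP/1000)·(1−e^(−0.04t))/4.15;  IBU = (α/100)·m·U·1000/V;  BU:GU = IBU/GP
U = 1.65·0.000125^(59/1000)·(1−e^(−0.04·71))/4.15 = 0.2203
IBU = (8.0/100)·64·0.2203·1000/24.1 = 46.8016
BU:GU = 46.8016/59

0.7932


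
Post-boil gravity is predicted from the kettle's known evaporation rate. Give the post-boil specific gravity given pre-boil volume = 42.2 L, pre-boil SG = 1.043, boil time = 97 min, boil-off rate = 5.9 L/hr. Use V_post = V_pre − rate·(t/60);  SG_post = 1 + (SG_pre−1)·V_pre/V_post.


V_post = 42.2 − 5.9·(97/60) = 32.6617
SG_post = 1 + (1.043 − 1)·42.2/32.6617

1.0556


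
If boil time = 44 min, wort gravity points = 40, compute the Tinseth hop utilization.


U = 1.65·0.000125^(GP/1000) · (1 − e^(−0.04·t))/4.15
bigness = 1.65·0.000125^(40/1000) = 1.1518
boil_factor = (1 − e^(−0.04·44))/4.15 = 0.1995
U = 1.1518 · 0.1995

0.2298


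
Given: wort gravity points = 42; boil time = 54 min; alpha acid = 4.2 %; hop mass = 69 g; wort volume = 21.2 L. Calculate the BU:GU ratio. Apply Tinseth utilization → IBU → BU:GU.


U = 1.65·0.000125^(GP/1000)·(1−e^(−0.04t))/4.15;  IBU = (α/100)·m·U·1000/V;  BU:GU = IBU/GP
U = 1.65·0.000125^(42/1000)·(1−e^(−0.04·54))/4.15 = 0.2412
IBU = (4.2/100)·69·0.2412·1000/21.2 = 32.9649
BU:GU = 32.9649/42

0.7849


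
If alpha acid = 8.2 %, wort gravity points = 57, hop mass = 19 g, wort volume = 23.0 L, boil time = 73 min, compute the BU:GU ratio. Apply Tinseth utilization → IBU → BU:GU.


U = 1.65·0.000125^(GP/1000)·(1−e^(−0.04t))/4.15;  IBU = (α/100)·m·U·1000/V;  BU:GU = IBU/GP
U = 1.65·0.000125^(57/1000)·(1−e^(−0.04·73))/4.15 = 0.2254
IBU = (8.2/100)·19·0.2254·1000/23.0 = 15.2658
BU:GU = 15.2658/57

0.2678


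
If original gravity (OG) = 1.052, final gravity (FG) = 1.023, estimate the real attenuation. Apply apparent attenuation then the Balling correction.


AA = (OG−FG)/(OG−1)·100;  RA = AA·0.8192
AA = (1.052 − 1.023)/(1.052 − 1)·100 = 55.7692
RA = 55.7692·0.8192

45.6862 %


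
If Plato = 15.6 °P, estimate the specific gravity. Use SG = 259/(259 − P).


SG = 259/(259 − 15.6)

1.0641


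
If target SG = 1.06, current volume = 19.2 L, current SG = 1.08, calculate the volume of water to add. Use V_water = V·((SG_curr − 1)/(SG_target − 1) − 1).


V_water = 19.2·((1.08 − 1)/(1.06 − 1) − 1)

6.4000 L


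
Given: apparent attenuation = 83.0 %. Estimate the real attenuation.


RA = AA · 0.8192
RA = 83.0 · 0.8192

67.9936 %


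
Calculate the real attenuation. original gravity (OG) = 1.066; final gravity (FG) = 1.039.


AA = (OG−FG)/(OG−1)·100;  RA = AA·0.8192
AA = (1.066 − 1.039)/(1.066 − 1)·100 = 40.9091
RA = 40.9091·0.8192

33.5127 %


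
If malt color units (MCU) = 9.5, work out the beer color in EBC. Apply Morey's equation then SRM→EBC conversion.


SRM = 1.4922·MCU^0.6859;  EBC = SRM·1.97
SRM = 1.4922·9.5^0.6859 = 6.9895
EBC = 6.9895·1.97

13.7694 EBC


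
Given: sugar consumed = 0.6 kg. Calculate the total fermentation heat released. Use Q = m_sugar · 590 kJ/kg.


Q = 0.6 · 590

354.0000 kJ


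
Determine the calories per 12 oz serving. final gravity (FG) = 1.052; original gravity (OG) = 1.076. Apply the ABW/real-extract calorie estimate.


ABW = (OG−FG)·131.25·0.79/FG;  °P = 259 − 259/SG (for OG→OE and FG→AE);  RE = 0.1808·OE + 0.8192·AE;  Cal = (6.9·ABW + 4·(RE−0.1))·FG·3.55
ABW = (1.076 − 1.052)·131.25·0.79/1.052 = 2.3655
OE = 259 − 259/1.076 = 18.2937 °P
AE = 259 − 259/1.052 = 12.8023 °P
RE = 0.1808·18.2937 + 0.8192·12.8023 = 13.7951 °P
Cal = (6.9·2.3655 + 4·(13.7951−0.1))·1.052·3.55

265.5391 kcal


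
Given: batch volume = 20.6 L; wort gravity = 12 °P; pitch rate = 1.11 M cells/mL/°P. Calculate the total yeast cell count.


cells (billions) = rate · V_L · °P
cells = 1.11 · 20.6 · 12

274.3920 billion cells


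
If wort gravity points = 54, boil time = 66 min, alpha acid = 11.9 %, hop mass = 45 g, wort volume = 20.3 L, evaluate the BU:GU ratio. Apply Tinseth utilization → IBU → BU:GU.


U = 1.65·0.000125^(GP/1000)·(1−e^(−0.04t))/4.15;  IBU = (α/100)·m·U·1000/V;  BU:GU = IBU/GP
U = 1.65·0.000125^(54/1000)·(1−e^(−0.04·66))/4.15 = 0.2273
IBU = (11.9/100)·45·0.2273·1000/20.3 = 59.9486
BU:GU = 59.9486/54

1.1102


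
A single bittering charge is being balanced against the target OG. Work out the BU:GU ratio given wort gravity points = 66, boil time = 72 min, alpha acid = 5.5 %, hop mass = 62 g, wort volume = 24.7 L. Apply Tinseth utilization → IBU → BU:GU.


U = 1.65·0.000125^(GP/1000)·(1−e^(−0.04t))/4.15;  IBU = (α/100)·m·U·1000/V;  BU:GU = IBU/GP
U = 1.65·0.000125^(66/1000)·(1−e^(−0.04·72))/4.15 = 0.2074
IBU = (5.5/100)·62·0.2074·1000/24.7 = 28.6285
BU:GU = 28.6285/66

0.4338


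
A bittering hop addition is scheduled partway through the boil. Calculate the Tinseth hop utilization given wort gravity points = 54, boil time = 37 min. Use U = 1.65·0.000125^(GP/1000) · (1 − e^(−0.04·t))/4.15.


bigness = 1.65·0.000125^(54/1000) = 1.0156
boil_factor = (1 − e^(−0.04·37))/4.15 = 0.1861
U = 1.0156 · 0.1861

0.1890


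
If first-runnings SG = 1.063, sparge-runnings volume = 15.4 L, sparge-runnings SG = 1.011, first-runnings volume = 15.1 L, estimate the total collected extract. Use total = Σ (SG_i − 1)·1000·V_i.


first = (1.063 − 1)·1000·15.1 = 951.3000
sparge = (1.011 − 1)·1000·15.4 = 169.4000
total = 951.3000 + 169.4000

1120.7000 gravity·L


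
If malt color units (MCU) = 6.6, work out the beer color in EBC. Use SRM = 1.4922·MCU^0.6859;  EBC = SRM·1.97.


SRM = 1.4922·6.6^0.6859 = 5.4444
EBC = 5.4444·1.97

10.7255 EBC


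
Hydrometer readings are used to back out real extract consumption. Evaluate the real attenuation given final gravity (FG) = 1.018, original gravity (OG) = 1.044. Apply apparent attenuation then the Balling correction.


AA = (OG−FG)/(OG−1)·100;  RA = AA·0.8192
AA = (1.044 − 1.018)/(1.044 − 1)·100 = 59.0909
RA = 59.0909·0.8192

48.4073 %


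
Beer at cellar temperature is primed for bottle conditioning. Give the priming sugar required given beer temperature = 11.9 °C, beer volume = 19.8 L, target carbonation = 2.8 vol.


residual = 14.695·(0.01821 + 0.09011·e^(−0.04·T));  sugar = (target − residual)·4.0·V
residual = 14.695·(0.01821 + 0.09011·e^(−0.04·11.9)) = 1.0903
sugar = (2.8 − 1.0903)·4.0·19.8

135.4120 g


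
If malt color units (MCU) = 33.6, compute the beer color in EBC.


SRM = 1.4922·MCU^0.6859;  EBC = SRM·1.97
SRM = 1.4922·33.6^0.6859 = 16.6243
EBC = 16.6243·1.97

32.7499 EBC


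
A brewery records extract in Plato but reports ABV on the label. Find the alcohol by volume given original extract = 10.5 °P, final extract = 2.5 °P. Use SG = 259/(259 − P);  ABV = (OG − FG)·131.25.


OG = 259/(259 − 10.5) = 1.0423
FG = 259/(259 − 2.5) = 1.0097
ABV = (1.0423 − 1.0097)·131.25

4.2665 % ABV


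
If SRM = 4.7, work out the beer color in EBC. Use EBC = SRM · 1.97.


EBC = 4.7 · 1.97

9.2590 EBC


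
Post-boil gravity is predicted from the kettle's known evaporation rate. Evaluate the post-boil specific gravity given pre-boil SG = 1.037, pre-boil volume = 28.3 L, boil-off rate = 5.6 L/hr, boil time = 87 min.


V_post = V_pre − rate·(t/60);  SG_post = 1 + (SG_pre−1)·V_pre/V_post
V_post = 28.3 − 5.6·(87/60) = 20.1800
SG_post = 1 + (1.037 − 1)·28.3/20.1800

1.0519


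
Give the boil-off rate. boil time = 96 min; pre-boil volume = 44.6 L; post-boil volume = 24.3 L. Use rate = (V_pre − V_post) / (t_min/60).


rate = (44.6 − 24.3) / (96/60)

12.6875 L/hr


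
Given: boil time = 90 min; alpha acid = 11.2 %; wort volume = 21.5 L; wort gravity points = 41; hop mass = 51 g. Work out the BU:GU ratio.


U = 1.65·0.000125^(GP/1000)·(1−e^(−0.04t))/4.15;  IBU = (α/100)·m·U·1000/V;  BU:GU = IBU/GP
U = 1.65·0.000125^(41/1000)·(1−e^(−0.04·90))/4.15 = 0.2675
IBU = (11.2/100)·51·0.2675·1000/21.5 = 71.0767
BU:GU = 71.0767/41

1.7336


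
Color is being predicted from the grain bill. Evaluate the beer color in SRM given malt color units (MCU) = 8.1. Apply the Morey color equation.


SRM = 1.4922 · MCU^0.6859
SRM = 1.4922 · 8.1^0.6859

6.2655 SRM


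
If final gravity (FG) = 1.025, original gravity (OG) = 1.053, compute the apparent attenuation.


AA = (OG − FG)/(OG − 1) · 100
AA = (1.053 − 1.025)/(1.053 − 1) · 100

52.8302 %


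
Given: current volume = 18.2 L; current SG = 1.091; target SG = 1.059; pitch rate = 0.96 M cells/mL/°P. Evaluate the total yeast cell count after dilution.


V_w = V·((SG_c−1)/(SG_t−1)−1);  °P = 259 − 259/SG_t;  cells = rate·(V+V_w)·°P
V_w = 18.2·((1.091−1)/(1.059−1)−1) = 9.8712
V_final = 18.2 + 9.8712 = 28.0712
°P = 259 − 259/1.059 = 14.4297
cells = 0.96·28.0712·14.4297

388.8551 billion cells


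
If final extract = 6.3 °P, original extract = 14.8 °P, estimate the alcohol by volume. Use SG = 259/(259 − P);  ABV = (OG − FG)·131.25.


OG = 259/(259 − 14.8) = 1.0606
FG = 259/(259 − 6.3) = 1.0249
ABV = (1.0606 − 1.0249)·131.25

4.6824 % ABV


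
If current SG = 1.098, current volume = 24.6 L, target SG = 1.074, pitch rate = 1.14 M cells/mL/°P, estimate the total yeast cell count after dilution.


V_w = V·((SG_c−1)/(SG_t−1)−1);  °P = 259 − 259/SG_t;  cells = rate·(V+V_w)·°P
V_w = 24.6·((1.098−1)/(1.074−1)−1) = 7.9784
V_final = 24.6 + 7.9784 = 32.5784
°P = 259 − 259/1.074 = 17.8454
cells = 1.14·32.5784·17.8454

662.7680 billion cells


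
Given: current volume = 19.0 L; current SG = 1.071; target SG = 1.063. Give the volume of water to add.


V_water = V·((SG_curr − 1)/(SG_target − 1) − 1)
V_water = 19.0·((1.071 − 1)/(1.063 − 1) − 1)

2.4127 L


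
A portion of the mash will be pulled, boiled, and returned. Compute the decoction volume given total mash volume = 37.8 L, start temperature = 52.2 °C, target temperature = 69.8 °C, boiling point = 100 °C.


V_dec = V_total·(T_target − T_start)/(T_boil − T_start)
V_dec = 37.8·(69.8 − 52.2)/(100 − 52.2)

13.9180 L


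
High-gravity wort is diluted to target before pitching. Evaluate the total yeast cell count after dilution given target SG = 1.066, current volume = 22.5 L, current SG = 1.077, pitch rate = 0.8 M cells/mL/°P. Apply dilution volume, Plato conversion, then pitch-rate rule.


V_w = V·((SG_c−1)/(SG_t−1)−1);  °P = 259 − 259/SG_t;  cells = rate·(V+V_w)·°P
V_w = 22.5·((1.077−1)/(1.066−1)−1) = 3.7500
V_final = 22.5 + 3.7500 = 26.2500
°P = 259 − 259/1.066 = 16.0356
cells = 0.8·26.2500·16.0356

336.7486 billion cells


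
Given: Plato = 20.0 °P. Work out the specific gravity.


SG = 259/(259 − P)
SG = 259/(259 − 20.0)

1.0837


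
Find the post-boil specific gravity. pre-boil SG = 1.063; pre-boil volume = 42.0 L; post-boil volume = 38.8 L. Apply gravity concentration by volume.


SG_post = 1 + (SG_pre − 1)·V_pre/V_post
pts_pre = (1.063 − 1)·1000 = 63.0000
pts_post = 63.0000·42.0/38.8 = 68.1959
SG_post = 1 + 68.1959/1000

1.0682


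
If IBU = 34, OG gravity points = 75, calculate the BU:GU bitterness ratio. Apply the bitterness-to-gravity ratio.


BU:GU = IBU / OG_points
BU:GU = 34 / 75

0.4533


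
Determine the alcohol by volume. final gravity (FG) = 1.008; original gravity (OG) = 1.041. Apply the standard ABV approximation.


ABV = (OG − FG) · 131.25
ABV = (1.041 − 1.008) · 131.25

4.3312 % ABV


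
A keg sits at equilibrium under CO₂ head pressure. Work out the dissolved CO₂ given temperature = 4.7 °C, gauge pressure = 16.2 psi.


vols = (P + 14.695)·(0.01821 + 0.09011·e^(−0.04·T))
vols = (16.2 + 14.695)·(0.01821 + 0.09011·e^(−0.04·4.7))

2.8694 volumes


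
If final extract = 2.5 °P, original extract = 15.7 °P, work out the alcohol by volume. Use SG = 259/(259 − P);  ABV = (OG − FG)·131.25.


OG = 259/(259 − 15.7) = 1.0645
FG = 259/(259 − 2.5) = 1.0097
ABV = (1.0645 − 1.0097)·131.25

7.1902 % ABV


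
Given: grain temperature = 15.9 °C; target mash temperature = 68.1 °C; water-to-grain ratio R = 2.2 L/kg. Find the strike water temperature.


T_strike = (0.41/R)·(T_mash − T_grain) + T_mash
T_strike = (0.41/2.2)·(68.1 − 15.9) + 68.1

77.8282 °C


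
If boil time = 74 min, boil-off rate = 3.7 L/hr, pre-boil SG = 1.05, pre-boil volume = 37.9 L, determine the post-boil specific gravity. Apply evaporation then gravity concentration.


V_post = V_pre − rate·(t/60);  SG_post = 1 + (SG_pre−1)·V_pre/V_post
V_post = 37.9 − 3.7·(74/60) = 33.3367
SG_post = 1 + (1.05 − 1)·37.9/33.3367

1.0568


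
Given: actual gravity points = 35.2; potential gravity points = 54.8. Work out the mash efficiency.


efficiency = actual / potential × 100
efficiency = 35.2 / 54.8 × 100

64.2336 %


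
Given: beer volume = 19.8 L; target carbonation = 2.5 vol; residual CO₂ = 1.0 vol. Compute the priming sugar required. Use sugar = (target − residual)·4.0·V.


sugar = (2.5 − 1.0)·4.0·19.8

118.8000 g


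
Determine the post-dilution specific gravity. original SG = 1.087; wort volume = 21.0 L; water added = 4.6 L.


SG_new = 1 + (SG_old − 1)·V_old/(V_old + V_water)
pts = (1.087 − 1)·1000·21.0/(21.0 + 4.6) = 71.3672
SG_new = 1 + 71.3672/1000

1.0714


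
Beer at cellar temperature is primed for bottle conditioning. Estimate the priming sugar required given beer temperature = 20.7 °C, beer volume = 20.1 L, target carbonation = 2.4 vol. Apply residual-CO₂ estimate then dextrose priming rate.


residual = 14.695·(0.01821 + 0.09011·e^(−0.04·T));  sugar = (target − residual)·4.0·V
residual = 14.695·(0.01821 + 0.09011·e^(−0.04·20.7)) = 0.8462
sugar = (2.4 − 0.8462)·4.0·20.1

124.9292 g


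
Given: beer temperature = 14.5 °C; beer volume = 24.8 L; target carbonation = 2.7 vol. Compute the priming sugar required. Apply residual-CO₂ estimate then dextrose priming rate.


residual = 14.695·(0.01821 + 0.09011·e^(−0.04·T));  sugar = (target − residual)·4.0·V
residual = 14.695·(0.01821 + 0.09011·e^(−0.04·14.5)) = 1.0090
sugar = (2.7 − 1.0090)·4.0·24.8

167.7477 g


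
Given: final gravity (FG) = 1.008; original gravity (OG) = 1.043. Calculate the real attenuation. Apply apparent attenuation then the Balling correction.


AA = (OG−FG)/(OG−1)·100;  RA = AA·0.8192
AA = (1.043 − 1.008)/(1.043 − 1)·100 = 81.3953
RA = 81.3953·0.8192

66.6791 %


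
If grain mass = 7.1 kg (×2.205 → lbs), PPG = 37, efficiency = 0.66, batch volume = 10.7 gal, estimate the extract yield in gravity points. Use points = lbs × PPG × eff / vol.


lbs = 7.1 × 2.205 = 15.6555
points = 15.6555 × 37 × 0.66 / 10.7

35.7297 points


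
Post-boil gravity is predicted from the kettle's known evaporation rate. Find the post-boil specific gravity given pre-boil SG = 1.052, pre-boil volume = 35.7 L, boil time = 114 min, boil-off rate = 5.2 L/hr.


V_post = V_pre − rate·(t/60);  SG_post = 1 + (SG_pre−1)·V_pre/V_post
V_post = 35.7 − 5.2·(114/60) = 25.8200
SG_post = 1 + (1.052 − 1)·35.7/25.8200

1.0719


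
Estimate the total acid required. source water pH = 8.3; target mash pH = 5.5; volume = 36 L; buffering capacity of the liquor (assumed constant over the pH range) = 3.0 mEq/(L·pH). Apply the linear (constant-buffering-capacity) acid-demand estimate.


acid = buffering capacity · (pH_source − pH_target) · V
acid = 3.0 · (8.3 − 5.5) · 36

302.4000 mEq


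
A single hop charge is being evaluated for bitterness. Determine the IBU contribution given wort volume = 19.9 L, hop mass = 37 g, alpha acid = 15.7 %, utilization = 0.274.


IBU = (α/100)·mass·U·1000 / V
IBU = (15.7/100)·37·0.274·1000 / 19.9

79.9832 IBU


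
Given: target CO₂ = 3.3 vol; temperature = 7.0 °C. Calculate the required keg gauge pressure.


psi = vols/(0.01821 + 0.09011·e^(−0.04·T)) − 14.695
psi = 3.3/(0.01821 + 0.09011·e^(−0.04·7.0)) − 14.695

23.5376 psi


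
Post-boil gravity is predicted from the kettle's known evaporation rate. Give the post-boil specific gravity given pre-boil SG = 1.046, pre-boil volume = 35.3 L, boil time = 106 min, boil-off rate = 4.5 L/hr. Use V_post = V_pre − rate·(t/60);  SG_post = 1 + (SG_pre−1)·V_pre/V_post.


V_post = 35.3 − 4.5·(106/60) = 27.3500
SG_post = 1 + (1.046 − 1)·35.3/27.3500

1.0594


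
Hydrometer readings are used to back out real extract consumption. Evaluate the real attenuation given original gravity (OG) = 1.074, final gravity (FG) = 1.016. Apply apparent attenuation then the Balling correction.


AA = (OG−FG)/(OG−1)·100;  RA = AA·0.8192
AA = (1.074 − 1.016)/(1.074 − 1)·100 = 78.3784
RA = 78.3784·0.8192

64.2076 %


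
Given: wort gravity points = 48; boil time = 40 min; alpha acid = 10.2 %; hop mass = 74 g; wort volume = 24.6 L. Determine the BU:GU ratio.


U = 1.65·0.000125^(GP/1000)·(1−e^(−0.04t))/4.15;  IBU = (α/100)·m·U·1000/V;  BU:GU = IBU/GP
U = 1.65·0.000125^(48/1000)·(1−e^(−0.04·40))/4.15 = 0.2061
IBU = (10.2/100)·74·0.2061·1000/24.6 = 63.2475
BU:GU = 63.2475/48

1.3177


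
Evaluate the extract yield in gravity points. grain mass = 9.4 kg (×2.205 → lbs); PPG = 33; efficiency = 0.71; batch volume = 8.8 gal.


points = lbs × PPG × eff / vol
lbs = 9.4 × 2.205 = 20.7270
points = 20.7270 × 33 × 0.71 / 8.8

55.1856 points


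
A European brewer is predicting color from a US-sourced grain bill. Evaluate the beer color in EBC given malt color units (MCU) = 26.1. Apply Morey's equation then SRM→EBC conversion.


SRM = 1.4922·MCU^0.6859;  EBC = SRM·1.97
SRM = 1.4922·26.1^0.6859 = 13.9798
EBC = 13.9798·1.97

27.5402 EBC


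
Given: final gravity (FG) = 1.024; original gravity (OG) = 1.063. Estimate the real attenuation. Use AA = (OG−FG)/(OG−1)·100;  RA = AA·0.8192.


AA = (1.063 − 1.024)/(1.063 − 1)·100 = 61.9048
RA = 61.9048·0.8192

50.7124 %


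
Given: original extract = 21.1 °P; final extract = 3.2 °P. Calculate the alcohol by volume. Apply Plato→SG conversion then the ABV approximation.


SG = 259/(259 − P);  ABV = (OG − FG)·131.25
OG = 259/(259 − 21.1) = 1.0887
FG = 259/(259 − 3.2) = 1.0125
ABV = (1.0887 − 1.0125)·131.25

9.9990 % ABV


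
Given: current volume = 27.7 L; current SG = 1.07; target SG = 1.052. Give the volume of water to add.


V_water = V·((SG_curr − 1)/(SG_target − 1) − 1)
V_water = 27.7·((1.07 − 1)/(1.052 − 1) − 1)

9.5885 L


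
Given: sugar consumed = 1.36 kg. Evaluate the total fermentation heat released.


Q = m_sugar · 590 kJ/kg
Q = 1.36 · 590

802.4000 kJ


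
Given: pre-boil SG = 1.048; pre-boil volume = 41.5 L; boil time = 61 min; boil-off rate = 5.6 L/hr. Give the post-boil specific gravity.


V_post = V_pre − rate·(t/60);  SG_post = 1 + (SG_pre−1)·V_pre/V_post
V_post = 41.5 − 5.6·(61/60) = 35.8067
SG_post = 1 + (1.048 − 1)·41.5/35.8067

1.0556


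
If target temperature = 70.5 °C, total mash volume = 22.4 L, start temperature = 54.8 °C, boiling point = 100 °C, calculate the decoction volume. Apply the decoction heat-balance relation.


V_dec = V_total·(T_target − T_start)/(T_boil − T_start)
V_dec = 22.4·(70.5 − 54.8)/(100 − 54.8)

7.7805 L


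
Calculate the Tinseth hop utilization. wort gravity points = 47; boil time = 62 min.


U = 1.65·0.000125^(GP/1000) · (1 − e^(−0.04·t))/4.15
bigness = 1.65·0.000125^(47/1000) = 1.0815
boil_factor = (1 − e^(−0.04·62))/4.15 = 0.2208
U = 1.0815 · 0.2208

0.2388


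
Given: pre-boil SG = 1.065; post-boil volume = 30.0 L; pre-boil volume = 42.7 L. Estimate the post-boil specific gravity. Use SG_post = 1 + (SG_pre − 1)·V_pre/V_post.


pts_pre = (1.065 − 1)·1000 = 65.0000
pts_post = 65.0000·42.7/30.0 = 92.5167
SG_post = 1 + 92.5167/1000

1.0925


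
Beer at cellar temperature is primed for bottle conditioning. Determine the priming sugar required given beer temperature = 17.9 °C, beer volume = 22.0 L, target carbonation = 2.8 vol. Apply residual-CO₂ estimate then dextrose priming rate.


residual = 14.695·(0.01821 + 0.09011·e^(−0.04·T));  sugar = (target − residual)·4.0·V
residual = 14.695·(0.01821 + 0.09011·e^(−0.04·17.9)) = 0.9147
sugar = (2.8 − 0.9147)·4.0·22.0

165.9046 g


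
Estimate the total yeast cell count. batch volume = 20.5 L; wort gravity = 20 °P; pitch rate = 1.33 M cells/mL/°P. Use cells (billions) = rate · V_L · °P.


cells = 1.33 · 20.5 · 20

545.3000 billion cells


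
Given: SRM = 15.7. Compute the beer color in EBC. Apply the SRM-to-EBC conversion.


EBC = SRM · 1.97
EBC = 15.7 · 1.97

30.9290 EBC


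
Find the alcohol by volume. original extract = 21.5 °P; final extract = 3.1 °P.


SG = 259/(259 − P);  ABV = (OG − FG)·131.25
OG = 259/(259 − 21.5) = 1.0905
FG = 259/(259 − 3.1) = 1.0121
ABV = (1.0905 − 1.0121)·131.25

10.2916 % ABV


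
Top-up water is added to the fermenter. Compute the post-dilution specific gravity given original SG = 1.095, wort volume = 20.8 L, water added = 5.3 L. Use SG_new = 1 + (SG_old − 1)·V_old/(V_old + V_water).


pts = (1.095 − 1)·1000·20.8/(20.8 + 5.3) = 75.7088
SG_new = 1 + 75.7088/1000

1.0757


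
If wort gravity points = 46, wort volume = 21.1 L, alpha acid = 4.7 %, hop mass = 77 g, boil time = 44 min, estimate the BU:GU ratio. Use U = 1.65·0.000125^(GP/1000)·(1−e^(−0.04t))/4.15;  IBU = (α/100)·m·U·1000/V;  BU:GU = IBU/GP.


U = 1.65·0.000125^(46/1000)·(1−e^(−0.04·44))/4.15 = 0.2177
IBU = (4.7/100)·77·0.2177·1000/21.1 = 37.3428
BU:GU = 37.3428/46

0.8118


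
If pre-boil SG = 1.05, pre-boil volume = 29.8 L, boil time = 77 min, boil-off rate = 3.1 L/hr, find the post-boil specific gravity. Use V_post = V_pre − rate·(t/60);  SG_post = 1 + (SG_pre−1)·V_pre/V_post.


V_post = 29.8 − 3.1·(77/60) = 25.8217
SG_post = 1 + (1.05 − 1)·29.8/25.8217

1.0577


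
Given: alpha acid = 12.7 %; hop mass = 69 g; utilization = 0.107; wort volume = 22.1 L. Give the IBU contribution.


IBU = (α/100)·mass·U·1000 / V
IBU = (12.7/100)·69·0.107·1000 / 22.1

42.4272 IBU


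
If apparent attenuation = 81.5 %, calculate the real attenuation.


RA = AA · 0.8192
RA = 81.5 · 0.8192

66.7648 %


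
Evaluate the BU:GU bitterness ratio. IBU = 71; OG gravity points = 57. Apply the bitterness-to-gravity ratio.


BU:GU = IBU / OG_points
BU:GU = 71 / 57

1.2456


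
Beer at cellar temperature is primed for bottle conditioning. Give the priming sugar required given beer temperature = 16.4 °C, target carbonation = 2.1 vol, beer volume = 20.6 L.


residual = 14.695·(0.01821 + 0.09011·e^(−0.04·T));  sugar = (target − residual)·4.0·V
residual = 14.695·(0.01821 + 0.09011·e^(−0.04·16.4)) = 0.9547
sugar = (2.1 − 0.9547)·4.0·20.6

94.3697 g


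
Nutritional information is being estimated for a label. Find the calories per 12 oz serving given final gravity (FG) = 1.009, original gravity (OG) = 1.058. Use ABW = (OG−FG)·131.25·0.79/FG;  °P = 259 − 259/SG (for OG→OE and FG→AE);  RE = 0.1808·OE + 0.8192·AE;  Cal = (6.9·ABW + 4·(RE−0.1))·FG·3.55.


ABW = (1.058 − 1.009)·131.25·0.79/1.009 = 5.0354
OE = 259 − 259/1.058 = 14.1985 °P
AE = 259 − 259/1.009 = 2.3102 °P
RE = 0.1808·14.1985 + 0.8192·2.3102 = 4.4596 °P
Cal = (6.9·5.0354 + 4·(4.4596−0.1))·1.009·3.55

186.9150 kcal


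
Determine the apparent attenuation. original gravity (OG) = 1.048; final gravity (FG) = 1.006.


AA = (OG − FG)/(OG − 1) · 100
AA = (1.048 − 1.006)/(1.048 − 1) · 100

87.5000 %


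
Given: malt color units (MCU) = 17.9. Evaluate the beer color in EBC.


SRM = 1.4922·MCU^0.6859;  EBC = SRM·1.97
SRM = 1.4922·17.9^0.6859 = 10.7934
EBC = 10.7934·1.97

21.2630 EBC


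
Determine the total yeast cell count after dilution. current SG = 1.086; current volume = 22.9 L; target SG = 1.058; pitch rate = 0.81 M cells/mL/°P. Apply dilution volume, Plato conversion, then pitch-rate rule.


V_w = V·((SG_c−1)/(SG_t−1)−1);  °P = 259 − 259/SG_t;  cells = rate·(V+V_w)·°P
V_w = 22.9·((1.086−1)/(1.058−1)−1) = 11.0552
V_final = 22.9 + 11.0552 = 33.9552
°P = 259 − 259/1.058 = 14.1985
cells = 0.81·33.9552·14.1985

390.5108 billion cells


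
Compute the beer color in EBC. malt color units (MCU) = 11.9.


SRM = 1.4922·MCU^0.6859;  EBC = SRM·1.97
SRM = 1.4922·11.9^0.6859 = 8.1573
EBC = 8.1573·1.97

16.0698 EBC


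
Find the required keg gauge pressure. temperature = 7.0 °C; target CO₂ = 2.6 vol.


psi = vols/(0.01821 + 0.09011·e^(−0.04·T)) − 14.695
psi = 2.6/(0.01821 + 0.09011·e^(−0.04·7.0)) − 14.695

15.4277 psi


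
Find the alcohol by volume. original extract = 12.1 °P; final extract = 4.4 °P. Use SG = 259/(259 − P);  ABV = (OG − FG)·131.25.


OG = 259/(259 − 12.1) = 1.0490
FG = 259/(259 − 4.4) = 1.0173
ABV = (1.0490 − 1.0173)·131.25

4.1640 % ABV


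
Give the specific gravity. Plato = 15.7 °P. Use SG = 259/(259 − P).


SG = 259/(259 − 15.7)

1.0645


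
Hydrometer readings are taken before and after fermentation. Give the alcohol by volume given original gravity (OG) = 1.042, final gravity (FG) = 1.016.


ABV = (OG − FG) · 131.25
ABV = (1.042 − 1.016) · 131.25

3.4125 % ABV


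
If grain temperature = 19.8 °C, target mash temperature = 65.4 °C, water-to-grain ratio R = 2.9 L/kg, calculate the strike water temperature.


T_strike = (0.41/R)·(T_mash − T_grain) + T_mash
T_strike = (0.41/2.9)·(65.4 − 19.8) + 65.4

71.8469 °C


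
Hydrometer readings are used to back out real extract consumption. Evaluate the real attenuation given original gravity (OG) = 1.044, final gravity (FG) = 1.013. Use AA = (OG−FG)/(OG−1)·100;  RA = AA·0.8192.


AA = (1.044 − 1.013)/(1.044 − 1)·100 = 70.4545
RA = 70.4545·0.8192

57.7164 %


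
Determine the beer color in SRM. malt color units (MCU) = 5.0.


SRM = 1.4922 · MCU^0.6859
SRM = 1.4922 · 5.0^0.6859

4.5004 SRM


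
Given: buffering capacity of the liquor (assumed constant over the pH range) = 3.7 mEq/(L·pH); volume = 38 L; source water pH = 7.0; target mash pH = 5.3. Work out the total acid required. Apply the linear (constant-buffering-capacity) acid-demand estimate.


acid = buffering capacity · (pH_source − pH_target) · V
acid = 3.7 · (7.0 − 5.3) · 38

239.0200 mEq


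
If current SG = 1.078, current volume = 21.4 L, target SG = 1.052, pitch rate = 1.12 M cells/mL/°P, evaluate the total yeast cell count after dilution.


V_w = V·((SG_c−1)/(SG_t−1)−1);  °P = 259 − 259/SG_t;  cells = rate·(V+V_w)·°P
V_w = 21.4·((1.078−1)/(1.052−1)−1) = 10.7000
V_final = 21.4 + 10.7000 = 32.1000
°P = 259 − 259/1.052 = 12.8023
cells = 1.12·32.1000·12.8023

460.2676 billion cells


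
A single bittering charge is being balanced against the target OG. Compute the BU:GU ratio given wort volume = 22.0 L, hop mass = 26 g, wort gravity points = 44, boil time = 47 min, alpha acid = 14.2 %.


U = 1.65·0.000125^(GP/1000)·(1−e^(−0.04t))/4.15;  IBU = (α/100)·m·U·1000/V;  BU:GU = IBU/GP
U = 1.65·0.000125^(44/1000)·(1−e^(−0.04·47))/4.15 = 0.2269
IBU = (14.2/100)·26·0.2269·1000/22.0 = 38.0743
BU:GU = 38.0743/44

0.8653


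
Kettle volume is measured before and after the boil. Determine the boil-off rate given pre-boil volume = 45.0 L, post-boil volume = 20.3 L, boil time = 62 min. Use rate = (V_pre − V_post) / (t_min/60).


rate = (45.0 − 20.3) / (62/60)

23.9032 L/hr


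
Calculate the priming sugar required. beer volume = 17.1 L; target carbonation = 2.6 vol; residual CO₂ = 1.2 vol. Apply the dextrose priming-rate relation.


sugar = (target − residual)·4.0·V
sugar = (2.6 − 1.2)·4.0·17.1

95.7600 g


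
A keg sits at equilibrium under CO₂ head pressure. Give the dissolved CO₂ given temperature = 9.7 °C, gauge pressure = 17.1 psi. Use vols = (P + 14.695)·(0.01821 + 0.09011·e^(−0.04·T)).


vols = (17.1 + 14.695)·(0.01821 + 0.09011·e^(−0.04·9.7))

2.5227 volumes


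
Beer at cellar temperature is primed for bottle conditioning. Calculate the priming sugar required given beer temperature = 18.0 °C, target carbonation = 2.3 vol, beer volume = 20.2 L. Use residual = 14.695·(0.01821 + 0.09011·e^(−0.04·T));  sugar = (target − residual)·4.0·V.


residual = 14.695·(0.01821 + 0.09011·e^(−0.04·18.0)) = 0.9121
sugar = (2.3 − 0.9121)·4.0·20.2

112.1393 g


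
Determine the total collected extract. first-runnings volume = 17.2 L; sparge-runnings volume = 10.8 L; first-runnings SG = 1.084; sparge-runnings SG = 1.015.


total = Σ (SG_i − 1)·1000·V_i
first = (1.084 − 1)·1000·17.2 = 1444.8000
sparge = (1.015 − 1)·1000·10.8 = 162.0000
total = 1444.8000 + 162.0000

1606.8000 gravity·L


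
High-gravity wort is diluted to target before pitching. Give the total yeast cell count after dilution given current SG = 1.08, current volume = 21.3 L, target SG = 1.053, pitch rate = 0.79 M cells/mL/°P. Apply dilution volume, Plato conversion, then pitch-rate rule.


V_w = V·((SG_c−1)/(SG_t−1)−1);  °P = 259 − 259/SG_t;  cells = rate·(V+V_w)·°P
V_w = 21.3·((1.08−1)/(1.053−1)−1) = 10.8509
V_final = 21.3 + 10.8509 = 32.1509
°P = 259 − 259/1.053 = 13.0361
cells = 0.79·32.1509·13.0361

331.1068 billion cells


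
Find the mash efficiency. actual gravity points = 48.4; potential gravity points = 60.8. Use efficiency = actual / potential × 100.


efficiency = 48.4 / 60.8 × 100

79.6053 %


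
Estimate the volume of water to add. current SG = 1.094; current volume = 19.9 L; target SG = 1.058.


V_water = V·((SG_curr − 1)/(SG_target − 1) − 1)
V_water = 19.9·((1.094 − 1)/(1.058 − 1) − 1)

12.3517 L


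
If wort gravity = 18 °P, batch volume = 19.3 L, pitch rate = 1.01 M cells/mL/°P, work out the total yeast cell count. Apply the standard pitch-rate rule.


cells (billions) = rate · V_L · °P
cells = 1.01 · 19.3 · 18

350.8740 billion cells


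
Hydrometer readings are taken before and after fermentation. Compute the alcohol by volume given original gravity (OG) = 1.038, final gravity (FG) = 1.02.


ABV = (OG − FG) · 131.25
ABV = (1.038 − 1.02) · 131.25

2.3625 % ABV


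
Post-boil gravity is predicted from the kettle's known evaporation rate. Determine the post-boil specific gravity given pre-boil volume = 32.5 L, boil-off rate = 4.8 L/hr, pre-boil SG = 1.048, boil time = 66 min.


V_post = V_pre − rate·(t/60);  SG_post = 1 + (SG_pre−1)·V_pre/V_post
V_post = 32.5 − 4.8·(66/60) = 27.2200
SG_post = 1 + (1.048 − 1)·32.5/27.2200

1.0573


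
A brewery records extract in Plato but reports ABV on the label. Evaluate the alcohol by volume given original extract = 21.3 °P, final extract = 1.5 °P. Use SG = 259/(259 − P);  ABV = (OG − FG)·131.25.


OG = 259/(259 − 21.3) = 1.0896
FG = 259/(259 − 1.5) = 1.0058
ABV = (1.0896 − 1.0058)·131.25

10.9966 % ABV


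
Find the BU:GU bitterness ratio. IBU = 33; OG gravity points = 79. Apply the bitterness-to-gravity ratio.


BU:GU = IBU / OG_points
BU:GU = 33 / 79

0.4177


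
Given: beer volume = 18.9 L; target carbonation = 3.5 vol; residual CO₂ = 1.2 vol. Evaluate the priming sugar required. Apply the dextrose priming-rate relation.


sugar = (target − residual)·4.0·V
sugar = (3.5 − 1.2)·4.0·18.9

173.8800 g


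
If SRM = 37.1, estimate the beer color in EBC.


EBC = SRM · 1.97
EBC = 37.1 · 1.97

73.0870 EBC


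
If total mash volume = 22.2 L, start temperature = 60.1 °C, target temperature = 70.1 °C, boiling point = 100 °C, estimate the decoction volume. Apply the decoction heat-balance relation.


V_dec = V_total·(T_target − T_start)/(T_boil − T_start)
V_dec = 22.2·(70.1 − 60.1)/(100 − 60.1)

5.5639 L


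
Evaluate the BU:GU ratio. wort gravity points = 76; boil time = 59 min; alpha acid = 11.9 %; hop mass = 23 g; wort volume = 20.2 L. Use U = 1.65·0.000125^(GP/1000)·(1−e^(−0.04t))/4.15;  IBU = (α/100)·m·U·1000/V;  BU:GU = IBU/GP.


U = 1.65·0.000125^(76/1000)·(1−e^(−0.04·59))/4.15 = 0.1819
IBU = (11.9/100)·23·0.1819·1000/20.2 = 24.6406
BU:GU = 24.6406/76

0.3242


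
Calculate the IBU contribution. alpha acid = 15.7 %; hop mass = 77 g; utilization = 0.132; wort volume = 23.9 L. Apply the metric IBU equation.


IBU = (α/100)·mass·U·1000 / V
IBU = (15.7/100)·77·0.132·1000 / 23.9

66.7677 IBU


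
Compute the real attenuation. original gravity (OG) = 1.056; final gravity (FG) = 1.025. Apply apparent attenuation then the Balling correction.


AA = (OG−FG)/(OG−1)·100;  RA = AA·0.8192
AA = (1.056 − 1.025)/(1.056 − 1)·100 = 55.3571
RA = 55.3571·0.8192

45.3486 %


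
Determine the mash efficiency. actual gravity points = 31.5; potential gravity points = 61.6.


efficiency = actual / potential × 100
efficiency = 31.5 / 61.6 × 100

51.1364 %


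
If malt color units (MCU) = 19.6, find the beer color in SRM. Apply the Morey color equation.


SRM = 1.4922 · MCU^0.6859
SRM = 1.4922 · 19.6^0.6859

11.4864 SRM


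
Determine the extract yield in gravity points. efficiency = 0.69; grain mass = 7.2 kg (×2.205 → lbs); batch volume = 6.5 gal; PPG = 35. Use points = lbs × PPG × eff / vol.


lbs = 7.2 × 2.205 = 15.8760
points = 15.8760 × 35 × 0.69 / 6.5

58.9854 points


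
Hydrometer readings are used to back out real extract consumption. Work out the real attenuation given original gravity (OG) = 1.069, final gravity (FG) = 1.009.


AA = (OG−FG)/(OG−1)·100;  RA = AA·0.8192
AA = (1.069 − 1.009)/(1.069 − 1)·100 = 86.9565
RA = 86.9565·0.8192

71.2348 %


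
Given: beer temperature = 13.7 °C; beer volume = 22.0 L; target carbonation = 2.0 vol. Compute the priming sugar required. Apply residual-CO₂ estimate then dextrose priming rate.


residual = 14.695·(0.01821 + 0.09011·e^(−0.04·T));  sugar = (target − residual)·4.0·V
residual = 14.695·(0.01821 + 0.09011·e^(−0.04·13.7)) = 1.0331
sugar = (2.0 − 1.0331)·4.0·22.0

85.0869 g


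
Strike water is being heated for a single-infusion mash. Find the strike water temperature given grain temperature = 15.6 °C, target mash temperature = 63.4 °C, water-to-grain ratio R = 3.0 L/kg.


T_strike = (0.41/R)·(T_mash − T_grain) + T_mash
T_strike = (0.41/3.0)·(63.4 − 15.6) + 63.4

69.9327 °C


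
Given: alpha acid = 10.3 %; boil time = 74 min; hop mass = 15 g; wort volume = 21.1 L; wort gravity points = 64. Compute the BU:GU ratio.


U = 1.65·0.000125^(GP/1000)·(1−e^(−0.04t))/4.15;  IBU = (α/100)·m·U·1000/V;  BU:GU = IBU/GP
U = 1.65·0.000125^(64/1000)·(1−e^(−0.04·74))/4.15 = 0.2121
IBU = (10.3/100)·15·0.2121·1000/21.1 = 15.5301
BU:GU = 15.5301/64

0.2427


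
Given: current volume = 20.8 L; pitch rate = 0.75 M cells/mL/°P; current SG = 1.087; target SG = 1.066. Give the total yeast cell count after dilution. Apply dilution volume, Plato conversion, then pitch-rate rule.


V_w = V·((SG_c−1)/(SG_t−1)−1);  °P = 259 − 259/SG_t;  cells = rate·(V+V_w)·°P
V_w = 20.8·((1.087−1)/(1.066−1)−1) = 6.6182
V_final = 20.8 + 6.6182 = 27.4182
°P = 259 − 259/1.066 = 16.0356
cells = 0.75·27.4182·16.0356

329.7512 billion cells


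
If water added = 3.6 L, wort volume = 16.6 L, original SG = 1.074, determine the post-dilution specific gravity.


SG_new = 1 + (SG_old − 1)·V_old/(V_old + V_water)
pts = (1.074 − 1)·1000·16.6/(16.6 + 3.6) = 60.8119
SG_new = 1 + 60.8119/1000

1.0608


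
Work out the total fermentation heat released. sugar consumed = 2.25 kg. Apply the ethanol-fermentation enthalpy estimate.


Q = m_sugar · 590 kJ/kg
Q = 2.25 · 590

1327.5000 kJ


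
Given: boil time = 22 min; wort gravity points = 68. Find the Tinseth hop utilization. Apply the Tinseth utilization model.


U = 1.65·0.000125^(GP/1000) · (1 − e^(−0.04·t))/4.15
bigness = 1.65·0.000125^(68/1000) = 0.8955
boil_factor = (1 − e^(−0.04·22))/4.15 = 0.1410
U = 0.8955 · 0.1410

0.1263


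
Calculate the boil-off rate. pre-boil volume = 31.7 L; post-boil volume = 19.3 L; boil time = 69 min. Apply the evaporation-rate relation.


rate = (V_pre − V_post) / (t_min/60)
rate = (31.7 − 19.3) / (69/60)

10.7826 L/hr


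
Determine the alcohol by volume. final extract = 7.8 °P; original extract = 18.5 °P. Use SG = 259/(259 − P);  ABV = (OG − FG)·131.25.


OG = 259/(259 − 18.5) = 1.0769
FG = 259/(259 − 7.8) = 1.0311
ABV = (1.0769 − 1.0311)·131.25

6.0207 % ABV


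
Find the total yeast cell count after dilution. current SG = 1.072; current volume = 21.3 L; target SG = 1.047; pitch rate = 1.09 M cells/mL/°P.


V_w = V·((SG_c−1)/(SG_t−1)−1);  °P = 259 − 259/SG_t;  cells = rate·(V+V_w)·°P
V_w = 21.3·((1.072−1)/(1.047−1)−1) = 11.3298
V_final = 21.3 + 11.3298 = 32.6298
°P = 259 − 259/1.047 = 11.6266
cells = 1.09·32.6298·11.6266

413.5154 billion cells


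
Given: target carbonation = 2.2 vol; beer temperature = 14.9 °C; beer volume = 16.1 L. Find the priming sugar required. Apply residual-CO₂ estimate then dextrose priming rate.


residual = 14.695·(0.01821 + 0.09011·e^(−0.04·T));  sugar = (target − residual)·4.0·V
residual = 14.695·(0.01821 + 0.09011·e^(−0.04·14.9)) = 0.9972
sugar = (2.2 − 0.9972)·4.0·16.1

77.4586 g


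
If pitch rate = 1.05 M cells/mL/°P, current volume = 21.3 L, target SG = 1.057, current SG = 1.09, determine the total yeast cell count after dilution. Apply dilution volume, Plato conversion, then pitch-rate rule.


V_w = V·((SG_c−1)/(SG_t−1)−1);  °P = 259 − 259/SG_t;  cells = rate·(V+V_w)·°P
V_w = 21.3·((1.09−1)/(1.057−1)−1) = 12.3316
V_final = 21.3 + 12.3316 = 33.6316
°P = 259 − 259/1.057 = 13.9669
cells = 1.05·33.6316·13.9669

493.2149 billion cells


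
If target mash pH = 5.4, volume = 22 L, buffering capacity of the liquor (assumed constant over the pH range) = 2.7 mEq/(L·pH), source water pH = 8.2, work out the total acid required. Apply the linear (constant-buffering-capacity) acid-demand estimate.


acid = buffering capacity · (pH_source − pH_target) · V
acid = 2.7 · (8.2 − 5.4) · 22

166.3200 mEq


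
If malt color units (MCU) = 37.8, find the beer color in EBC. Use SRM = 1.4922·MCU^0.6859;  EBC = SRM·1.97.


SRM = 1.4922·37.8^0.6859 = 18.0231
EBC = 18.0231·1.97

35.5054 EBC


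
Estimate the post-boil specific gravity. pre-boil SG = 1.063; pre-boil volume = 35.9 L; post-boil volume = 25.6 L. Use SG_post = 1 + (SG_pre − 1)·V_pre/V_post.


pts_pre = (1.063 − 1)·1000 = 63.0000
pts_post = 63.0000·35.9/25.6 = 88.3477
SG_post = 1 + 88.3477/1000

1.0883


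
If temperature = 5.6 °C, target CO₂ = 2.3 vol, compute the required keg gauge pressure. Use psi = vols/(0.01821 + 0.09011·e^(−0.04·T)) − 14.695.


psi = 2.3/(0.01821 + 0.09011·e^(−0.04·5.6)) − 14.695

10.7936 psi
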